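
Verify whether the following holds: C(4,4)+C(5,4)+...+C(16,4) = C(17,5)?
True

Hockey stick identity gives Σ = C(17,5) = 6,188; RHS C(17,5) = 6,188.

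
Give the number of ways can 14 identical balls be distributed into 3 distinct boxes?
C(14+3-1, 3-1) = C(16, 2) = 120.

Answer: 120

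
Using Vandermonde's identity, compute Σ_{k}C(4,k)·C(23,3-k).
2,925

Explanation: = C(4+23,3) = C(27,3) = 2,925.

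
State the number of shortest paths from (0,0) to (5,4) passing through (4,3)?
70

To (4,3): C(7,4)=35. From there: C(2,1)=2. Total: 70.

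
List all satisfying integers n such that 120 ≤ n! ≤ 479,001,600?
n! is strictly increasing; 5! = 120 and 12! = 479,001,600, so valid n = 5, 6, 7, 8, 9, 10, 11, 12.

Answer: 5, 6, 7, 8, 9, 10, 11, 12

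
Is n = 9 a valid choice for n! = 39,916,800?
9! = 9·8! = 9·40,320 = 362,880, which does not equal 39,916,800.

Answer: No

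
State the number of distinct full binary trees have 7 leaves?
132

Working:
Using the Catalan number formula: C_n = C(2n, n) / (n+1)
C_6 = C(12, 6) / (6+1)
     = 924 / 7
     = 132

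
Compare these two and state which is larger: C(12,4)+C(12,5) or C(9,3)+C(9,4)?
C(12,4)+C(12,5)

First=1,287, Second=210.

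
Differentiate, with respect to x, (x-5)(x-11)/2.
(2x - 16)/2

d/dx[(x-5)(x-11)] = (x-11) + (x-5) = 2x - 16. Dividing by 2 gives (2x - 16)/2.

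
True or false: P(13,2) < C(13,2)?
False

Reasoning: P(13,2) = 156 and C(13,2) = 78; P(n,r) = r! × C(n,r) so P > C whenever r ≥ 2.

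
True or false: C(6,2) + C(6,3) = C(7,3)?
True

Working:
Pascal's identity: LHS = 15 + 20 = 35; RHS = C(7,3) = 35. Both sides agree, so the statement holds.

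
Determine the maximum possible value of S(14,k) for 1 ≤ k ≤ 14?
63,436,373

Row S(14,k) for k = 1..14 (via S(n,k) = k·S(n−1,k) + S(n−1,k−1)): 1, 8,191, 788,970, 10,391,745, 40,075,035, 63,436,373, 49,329,280, 20,912,320, 5,135,130, 752,752, 66,066, 3,367, 91, 1. The row is unimodal; maximum at k = 6: 63,436,373.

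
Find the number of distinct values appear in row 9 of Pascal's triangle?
5
Row 9 has entries C(9,0)..C(9,9); by symmetry C(9,k)=C(9,9-k), giving 5 distinct values.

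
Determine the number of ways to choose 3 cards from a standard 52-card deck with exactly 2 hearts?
3,042

Solution: 13 hearts and 39 non-hearts: C(13,2) × C(39,1) = 78 × 39 = 3,042.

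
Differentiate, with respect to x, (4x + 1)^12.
48(4x + 1)^11

Solution: Chain rule: 12(4x+1)^{11} × 4 = 48(4x+1)^{11}.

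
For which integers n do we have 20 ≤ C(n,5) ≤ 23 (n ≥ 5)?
C(6,5)=6; C(7,5)=21; C(8,5)=56. So valid n = 7.
Final answer: 7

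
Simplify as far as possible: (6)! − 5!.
(6)! − 5! = (6)·5! − 5! = (6−1)·5! = 5·5! = 600.
Final answer: 600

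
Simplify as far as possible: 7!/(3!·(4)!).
35

Reasoning: This is C(7,3) = 35.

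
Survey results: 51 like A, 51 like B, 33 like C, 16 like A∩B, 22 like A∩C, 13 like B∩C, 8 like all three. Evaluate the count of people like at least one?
92
|A∪B∪C| = 51+51+33-16-22-13+8 = 92.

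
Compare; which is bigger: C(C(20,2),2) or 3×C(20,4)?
C(C(20,2),2)=17,955, 3×C(20,4)=14,535.
Final answer: C(C(20,2),2)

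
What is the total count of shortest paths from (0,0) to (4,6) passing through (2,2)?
To (2,2): C(4,2)=6. From there: C(6,2)=15. Total: 90.
Final answer: 90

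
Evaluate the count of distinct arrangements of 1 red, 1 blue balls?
2

Explanation: Multinomial: 2!/(1! × 1!) = 2.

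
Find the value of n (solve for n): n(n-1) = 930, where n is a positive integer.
31

n² − n − 930 = 0, so n = (1 ± √(1 + 4·930))/2 = (1 ± √3,721)/2 = (1 ± 61)/2, i.e. n = 31 or n = -30. Taking the positive root, n = 31 (check: 31×30 = 930).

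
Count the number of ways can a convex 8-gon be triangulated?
Using the Catalan number formula: C_n = C(2n, n) / (n+1)
C_6 = C(12, 6) / (6+1)
     = 924 / 7
     = 132
Final answer: 132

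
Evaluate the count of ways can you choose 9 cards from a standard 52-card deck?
3,679,075,400

Working:
C(52,9) = 3,679,075,400.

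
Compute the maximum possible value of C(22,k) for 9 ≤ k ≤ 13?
705,432

Solution: C(22,k) is maximised at the centre of the row: C(22,11) = 705,432.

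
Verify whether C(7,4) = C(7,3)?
True

Explanation: Symmetry C(n,k) = C(n,n-k): C(7,4) = 35 and C(7,3) = 35. Both sides agree, so the statement holds.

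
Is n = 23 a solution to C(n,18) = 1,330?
No

C(23,18) = 23·22·21·20·19·18·17·16·15·14·13·12·11·10·9·8·7·6/18! = 215,433,472,824,041,472,000/6,402,373,705,728,000 = 33,649, which does not equal 1,330.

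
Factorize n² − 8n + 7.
Seek roots whose sum is 8 and product is 7: (1, 7). So n² − 8n + 7 = (n − 1)(n − 7).

Answer: (n − 1)(n − 7)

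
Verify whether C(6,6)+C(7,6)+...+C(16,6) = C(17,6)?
False

Hockey stick identity gives Σ = C(17,7) = 19,448; RHS C(17,6) = 12,376.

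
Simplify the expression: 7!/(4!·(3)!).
35

Solution: This is C(7,4) = 35.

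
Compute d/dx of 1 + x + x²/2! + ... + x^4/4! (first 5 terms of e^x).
1 + x + x²/2! + ... + x^3/3!

Working:
Differentiating term by term gives the first 4 terms of e^x.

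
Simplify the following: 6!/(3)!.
120

Reasoning: This equals 6×5×4 = 120.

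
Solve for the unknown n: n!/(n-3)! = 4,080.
17

Reasoning: n!/(n-3)! = n×(n-1)×(n-2), a product of 3 consecutive integers ≈ (n−1)^3. 4,080^(1/3) + 1 ≈ 17.0; check n = 17: 17×16×15 = 4,080 ✓. So n = 17.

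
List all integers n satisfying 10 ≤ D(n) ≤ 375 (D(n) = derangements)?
Using D(n) = (n−1)[D(n−1) + D(n−2)] with D(1)=0, D(2)=1: D(4)=9; D(5)=44; D(6)=265; D(7)=1,854. So valid n = 5, 6.

Answer: 5, 6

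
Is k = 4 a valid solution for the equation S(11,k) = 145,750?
S(11,4) = 4·S(10,4) + S(10,3) = 4·34,105 + 9,330 = 145,750, which equals 145,750.

Answer: Yes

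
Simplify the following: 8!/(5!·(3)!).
56

This is C(8,5) = 56.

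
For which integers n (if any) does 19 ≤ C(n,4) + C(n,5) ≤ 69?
6, 7

Reasoning: C(5,4)+C(5,5)=6; C(6,4)+C(6,5)=21; C(7,4)+C(7,5)=56; C(8,4)+C(8,5)=126. So valid n = 6, 7.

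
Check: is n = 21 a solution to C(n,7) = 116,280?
Yes

C(21,7) = 21·20·19·18·17·16·15/7! = 586,051,200/5,040 = 116,280, which equals 116,280.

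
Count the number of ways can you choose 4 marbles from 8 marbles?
C(8,4) = 8! / (4! × (8-4)!)
         = 8! / (4! × 4!)
         = 70
Final answer: 70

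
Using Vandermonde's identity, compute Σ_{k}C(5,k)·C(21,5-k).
65,780

Explanation: = C(5+21,5) = C(26,5) = 65,780.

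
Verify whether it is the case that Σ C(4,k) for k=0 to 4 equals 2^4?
True
Binomial theorem: Σ C(4,k) = (1+1)^4 = 2^4 = 16; RHS 2^4 = 16.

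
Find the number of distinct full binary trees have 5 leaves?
Using the Catalan number formula: C_n = C(2n, n) / (n+1)
C_4 = C(8, 4) / (4+1)
     = 70 / 5
     = 14

Answer: 14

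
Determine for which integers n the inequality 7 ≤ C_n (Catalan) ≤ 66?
4, 5

C_3=5; C_4=14; C_5=42; C_6=132. So valid n = 4, 5.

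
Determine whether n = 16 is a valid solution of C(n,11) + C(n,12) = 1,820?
C(16,11) + C(16,12) = 4,368 + 1,820 = 6,188, which does not equal 1,820.

Answer: No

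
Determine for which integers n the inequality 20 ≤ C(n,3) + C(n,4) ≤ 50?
6

C(5,3)+C(5,4)=15; C(6,3)+C(6,4)=35; C(7,3)+C(7,4)=70. So valid n = 6.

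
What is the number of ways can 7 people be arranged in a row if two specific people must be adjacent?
1,440

Explanation: Treat pair as unit: (7-1)! arrangements × 2 internal orders = 1,440.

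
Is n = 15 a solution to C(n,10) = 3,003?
Yes
C(15,10) = 15·14·13·12·11·10·9·8·7·6/10! = 10,897,286,400/3,628,800 = 3,003, which equals 3,003.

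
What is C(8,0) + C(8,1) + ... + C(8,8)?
Sum of binomial coefficients = 2^8 = 256.
Final answer: 256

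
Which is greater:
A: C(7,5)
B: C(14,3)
B

Working:
A=C(7,5)=21, B=C(14,3)=364.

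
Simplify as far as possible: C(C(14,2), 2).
4,095

C(14,2) = 91, then C(91, 2) = 4,095.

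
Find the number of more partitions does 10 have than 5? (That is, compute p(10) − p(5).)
Pentagonal recurrence p(n) = p(n−1) + p(n−2) − p(n−5) − p(n−7) + …: p(10) = p(9) + p(8) − p(5) − p(3) = 30 + 22 − 7 − 3 = 42.
p(5) = p(4) + p(3) − p(0) = 5 + 3 − 1 = 7.
Difference = 42 − 7 = 35.

Answer: 35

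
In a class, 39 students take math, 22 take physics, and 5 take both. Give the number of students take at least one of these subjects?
56

Reasoning: |A∪B| = |A|+|B|-|A∩B| = 39+22-5 = 56.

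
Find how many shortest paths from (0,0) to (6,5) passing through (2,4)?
75

To (2,4): C(6,2)=15. From there: C(5,4)=5. Total: 75.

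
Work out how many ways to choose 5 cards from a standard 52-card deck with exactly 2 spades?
712,842

Reasoning: 13 spades and 39 non-spades: C(13,2) × C(39,3) = 78 × 9139 = 712,842.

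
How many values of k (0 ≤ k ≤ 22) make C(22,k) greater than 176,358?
Row 22 is unimodal and symmetric about k=22/2. C(22,7)=170,544 ≤ 176,358; C(22,8)=319,770 > 176,358; by symmetry C(22,k) > 176,358 for k = 8..14. That's 14 - 8 + 1 = 7 values.
Final answer: 7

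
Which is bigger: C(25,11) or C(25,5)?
C(25,11)

Reasoning: C(25,11)=4,457,400, C(25,5)=53,130.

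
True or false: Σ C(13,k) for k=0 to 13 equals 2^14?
False

Working:
Binomial theorem: Σ C(13,k) = (1+1)^13 = 2^13 = 8,192; RHS 2^14 = 16,384.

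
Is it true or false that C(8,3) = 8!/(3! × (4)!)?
False

The correct denominator is 3!×5!, giving C(8,3) = 56; the stated RHS is 8!/(3!×4!) = 280 ≠ 56, so the statement does not hold.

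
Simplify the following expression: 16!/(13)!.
3,360

This equals 16×15×14 = 3,360.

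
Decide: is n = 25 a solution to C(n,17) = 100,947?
C(25,17) = 25·24·23·22·21·20·19·18·17·16·15·14·13·12·11·10·9/17! = 384,702,630,042,931,200,000/355,687,428,096,000 = 1,081,575, which does not equal 100,947.

Answer: No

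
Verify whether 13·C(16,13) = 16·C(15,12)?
True

Solution: Absorption identity k·C(n,k) = n·C(n-1,k-1). LHS = 13·560 = 7,280; RHS = 16·455 = 7,280.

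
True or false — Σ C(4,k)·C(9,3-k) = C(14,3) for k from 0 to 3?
False

Explanation: Vandermonde's identity gives C(13,3) = 286; RHS C(14,3) = 364.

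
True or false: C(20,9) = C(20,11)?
True
C(20,9) = C(20,20-9) by the symmetry property; both equal 167,960.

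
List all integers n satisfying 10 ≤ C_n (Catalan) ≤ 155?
C_3=5; C_4=14; C_5=42; C_6=132; C_7=429. So valid n = 4, 5, 6.
Final answer: 4, 5, 6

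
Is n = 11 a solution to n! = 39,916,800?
11! = 11·10! = 11·3,628,800 = 39,916,800, which equals 39,916,800.
Final answer: Yes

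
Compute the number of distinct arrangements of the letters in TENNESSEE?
3,780
Word has 9 letters (T=1, E=4, N=2, S=2). Arrangements: 9!/Π(k!) = 3,780.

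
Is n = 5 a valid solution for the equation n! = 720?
No
5! = 5·4! = 5·24 = 120, which does not equal 720.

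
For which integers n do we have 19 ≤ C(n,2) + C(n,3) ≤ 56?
5, 6, 7
C(4,2)+C(4,3)=10; C(5,2)+C(5,3)=20; C(6,2)+C(6,3)=35; C(7,2)+C(7,3)=56; C(8,2)+C(8,3)=84. So valid n = 5, 6, 7.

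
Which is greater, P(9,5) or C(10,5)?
P(9,5)

Solution: P(9,5)=15,120, C(10,5)=252.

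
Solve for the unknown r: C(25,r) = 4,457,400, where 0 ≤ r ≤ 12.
C(25,r) is increasing for 0 ≤ r ≤ 12. Stepping up (C(25,r+1) = C(25,r)·(25−r)/(r+1)): C(25,1) = 25, C(25,2) = 300, C(25,3) = 2,300, C(25,4) = 12,650, C(25,5) = 53,130, C(25,6) = 177,100, C(25,7) = 480,700, C(25,8) = 1,081,575, C(25,9) = 2,042,975, C(25,10) = 3,268,760, C(25,11) = 4,457,400 ✓. So r = 11.
Final answer: 11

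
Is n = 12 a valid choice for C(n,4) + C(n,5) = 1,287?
C(12,4) + C(12,5) = 495 + 792 = 1,287, which equals 1,287.
Final answer: Yes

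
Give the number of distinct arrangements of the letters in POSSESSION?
75,600

Reasoning: Word has 10 letters (P=1, O=2, S=4, E=1, I=1, N=1). Arrangements: 10!/Π(k!) = 75,600.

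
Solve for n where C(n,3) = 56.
8

Reasoning: C(n,3) = n(n−1)(n−2)/3! is increasing in n, and n(n−1)(n−2) = 3!·56 = 336 ≈ (n−1)^3 gives n ≈ 8.0. Check: C(6,3) = 20, C(7,3) = 35, C(8,3) = 56 ✓. So n = 8.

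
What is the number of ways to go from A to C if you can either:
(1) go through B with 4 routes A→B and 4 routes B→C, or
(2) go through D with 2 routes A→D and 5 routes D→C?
Route via B: 4×4=16. Route via D: 2×5=10. Total: 26.
Final answer: 26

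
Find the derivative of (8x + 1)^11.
88(8x + 1)^10

Explanation: Chain rule: 11(8x+1)^{10} × 8 = 88(8x+1)^{10}.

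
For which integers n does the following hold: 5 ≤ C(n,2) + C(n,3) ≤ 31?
C(3,2)+C(3,3)=4; C(4,2)+C(4,3)=10; C(5,2)+C(5,3)=20; C(6,2)+C(6,3)=35. So valid n = 4, 5.

Answer: 4, 5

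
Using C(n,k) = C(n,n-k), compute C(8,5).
C(8,5) = C(8,3) = 56.

Answer: 56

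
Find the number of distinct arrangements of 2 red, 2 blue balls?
Multinomial: 4!/(2! × 2!) = 6.

Answer: 6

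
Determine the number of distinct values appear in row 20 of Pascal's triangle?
Row 20 has entries C(20,0)..C(20,20); by symmetry C(20,k)=C(20,20-k), giving 11 distinct values.
Final answer: 11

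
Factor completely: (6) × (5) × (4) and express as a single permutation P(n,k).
P(6,3) = 6!/(3)!

Product of 3 consecutive descending integers starting at 6: P(6,3) = 6!/3! = 120.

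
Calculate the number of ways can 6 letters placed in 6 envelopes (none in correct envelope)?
265

Reasoning: Using D(n) = (n-1)[D(n-1) + D(n-2)]:
D(6) = (6-1) × [D(5) + D(4)]
      = 5 × [44 + 9]
      = 5 × 53
      = 265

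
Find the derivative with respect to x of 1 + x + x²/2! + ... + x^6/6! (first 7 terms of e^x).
1 + x + x²/2! + ... + x^5/5!

Reasoning: Differentiating term by term gives the first 6 terms of e^x.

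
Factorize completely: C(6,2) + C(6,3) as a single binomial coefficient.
C(7,3)

Working:
By Pascal's identity: C(6,2) + C(6,3) = C(7,3) = 35.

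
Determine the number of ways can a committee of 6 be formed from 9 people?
84

Solution: C(9,6) = 9! / (6! × (9-6)!)
         = 9! / (6! × 3!)
         = 84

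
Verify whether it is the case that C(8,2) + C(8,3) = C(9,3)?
True

Reasoning: Pascal's identity: LHS = 28 + 56 = 84; RHS = C(9,3) = 84. Both sides agree, so the statement holds.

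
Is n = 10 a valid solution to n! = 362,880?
10! = 10·9! = 10·362,880 = 3,628,800, which does not equal 362,880.

Answer: No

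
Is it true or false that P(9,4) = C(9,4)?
P(9,4) = 3,024 but C(9,4) = 126; they differ by a factor of 4! = 24, so the statement does not hold.

Answer: False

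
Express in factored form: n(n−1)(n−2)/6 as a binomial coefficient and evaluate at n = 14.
C(n,3); C(14,3) = 364

Reasoning: n(n−1)(n−2)/6 = n!/(3!(n−3)!) = C(n,3). At n = 14: C(14,3) = 364.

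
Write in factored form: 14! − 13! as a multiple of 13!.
13 × 13! = 80,951,270,400

14! − 13! = 14·13! − 13! = (14 − 1)·13! = 13 × 13! = 80,951,270,400.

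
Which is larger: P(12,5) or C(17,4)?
P(12,5)

Solution: P(12,5)=95,040, C(17,4)=2,380.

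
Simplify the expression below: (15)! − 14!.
(15)! − 14! = (15)·14! − 14! = (15−1)·14! = 14·14! = 1,220,496,076,800.
Final answer: 1,220,496,076,800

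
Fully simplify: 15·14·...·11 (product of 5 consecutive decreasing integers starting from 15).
This is P(15,5) = 15!/(10)! = 360,360.
Final answer: 360,360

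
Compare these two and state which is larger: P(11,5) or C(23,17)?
P(11,5)=55,440, C(23,17)=100,947.
Final answer: C(23,17)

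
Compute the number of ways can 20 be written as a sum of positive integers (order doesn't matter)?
627

Solution: Pentagonal recurrence p(n) = p(n−1) + p(n−2) − p(n−5) − p(n−7) + …: p(20) = p(19) + p(18) − p(15) − p(13) + p(8) + p(5) = 490 + 385 − 176 − 101 + 22 + 7 = 627.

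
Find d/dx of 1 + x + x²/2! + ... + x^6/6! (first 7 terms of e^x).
1 + x + x²/2! + ... + x^5/5!
Differentiating term by term gives the first 6 terms of e^x.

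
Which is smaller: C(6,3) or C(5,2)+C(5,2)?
C(6,3)=20; C(5,2)+C(5,2)=10+10=20.

Answer: Equal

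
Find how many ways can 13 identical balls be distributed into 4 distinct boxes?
560

Reasoning: C(13+4-1, 4-1) = C(16, 3) = 560.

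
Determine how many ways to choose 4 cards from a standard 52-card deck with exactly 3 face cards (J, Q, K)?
8,800

12 face cards and 40 non-face cards: C(12,3) × C(40,1) = 220 × 40 = 8,800.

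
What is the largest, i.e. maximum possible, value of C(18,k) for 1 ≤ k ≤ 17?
C(18,k) is maximised at the centre of the row: C(18,9) = 48,620.

Answer: 48,620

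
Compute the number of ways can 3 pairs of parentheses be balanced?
5

Working:
Using the Catalan number formula: C_n = C(2n, n) / (n+1)
C_3 = C(6, 3) / (3+1)
     = 20 / 4
     = 5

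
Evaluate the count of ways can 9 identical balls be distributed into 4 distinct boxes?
220

Explanation: C(9+4-1, 4-1) = C(12, 3) = 220.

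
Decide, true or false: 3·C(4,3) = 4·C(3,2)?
True

Solution: Absorption identity k·C(n,k) = n·C(n-1,k-1). LHS = 3·4 = 12; RHS = 4·3 = 12.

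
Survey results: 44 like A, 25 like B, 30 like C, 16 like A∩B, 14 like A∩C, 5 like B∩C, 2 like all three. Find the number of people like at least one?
|A∪B∪C| = 44+25+30-16-14-5+2 = 66.

Answer: 66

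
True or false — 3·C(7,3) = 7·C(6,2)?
True
Absorption identity k·C(n,k) = n·C(n-1,k-1). LHS = 3·35 = 105; RHS = 7·15 = 105.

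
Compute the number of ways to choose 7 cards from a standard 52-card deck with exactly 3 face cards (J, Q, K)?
20,105,800

Reasoning: 12 face cards and 40 non-face cards: C(12,3) × C(40,4) = 220 × 91,390 = 20,105,800.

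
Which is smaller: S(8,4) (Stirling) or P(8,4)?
P(8,4)

Solution: S(8,4) = 4·S(7,4) + S(7,3) = 4·350 + 301 = 1,701; P(8,4) = 1,680.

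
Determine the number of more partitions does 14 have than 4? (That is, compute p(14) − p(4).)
130

Explanation: Pentagonal recurrence p(n) = p(n−1) + p(n−2) − p(n−5) − p(n−7) + …: p(14) = p(13) + p(12) − p(9) − p(7) + p(2) = 101 + 77 − 30 − 15 + 2 = 135.
p(4) = p(3) + p(2) = 3 + 2 = 5.
Difference = 135 − 5 = 130.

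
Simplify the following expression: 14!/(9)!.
This equals 14×13×...×10 = 240,240.
Final answer: 240,240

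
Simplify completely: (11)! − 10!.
(11)! − 10! = (11)·10! − 10! = (11−1)·10! = 10·10! = 36,288,000.
Final answer: 36,288,000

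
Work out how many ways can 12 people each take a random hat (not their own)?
Using D(n) = (n-1)[D(n-1) + D(n-2)]:
D(12) = (12-1) × [D(11) + D(10)]
      = 11 × [14684570 + 1334961]
      = 11 × 16019531
      = 176,214,841

Answer: 176,214,841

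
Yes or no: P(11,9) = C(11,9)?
No

P(11,9) = 19,958,400 but C(11,9) = 55; they differ by a factor of 9! = 362880, so the statement does not hold.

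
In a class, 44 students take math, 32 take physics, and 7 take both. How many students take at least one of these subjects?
69

Reasoning: |A∪B| = |A|+|B|-|A∩B| = 44+32-7 = 69.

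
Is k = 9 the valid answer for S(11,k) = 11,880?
No

Solution: S(11,9) = 9·S(10,9) + S(10,8) = 9·45 + 750 = 1,155, which does not equal 11,880.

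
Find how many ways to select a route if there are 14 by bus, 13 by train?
27

Reasoning: By the addition principle: 14 + 13 = 27.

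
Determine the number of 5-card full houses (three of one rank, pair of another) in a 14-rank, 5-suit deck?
18,200

Reasoning: Triple rank: 14. Triple suits: C(5,3)=10. Pair rank: 13. Pair suits: C(5,2)=10. Total: 18,200.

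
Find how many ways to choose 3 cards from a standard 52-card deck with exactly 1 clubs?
9,633
13 clubs and 39 non-clubs: C(13,1) × C(39,2) = 13 × 741 = 9,633.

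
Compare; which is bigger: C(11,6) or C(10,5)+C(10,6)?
Equal

Reasoning: By Pascal's identity: C(11,6) = C(10,5)+C(10,6) = 462. Equal.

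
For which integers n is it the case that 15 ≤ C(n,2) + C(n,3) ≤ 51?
C(4,2)+C(4,3)=10; C(5,2)+C(5,3)=20; C(6,2)+C(6,3)=35; C(7,2)+C(7,3)=56. So valid n = 5, 6.
Final answer: 5, 6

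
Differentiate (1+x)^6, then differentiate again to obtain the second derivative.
30(1+x)^4

First derivative: 6(1+x)^{5}. Second derivative: 6·5·(1+x)^{4} = 30(1+x)^{4}.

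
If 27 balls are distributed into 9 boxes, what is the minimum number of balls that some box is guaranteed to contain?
Pigeonhole: ⌈27/9⌉ = 3.
Final answer: 3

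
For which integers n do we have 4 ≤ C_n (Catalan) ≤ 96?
C_2=2; C_3=5; C_4=14; C_5=42; C_6=132. So valid n = 3, 4, 5.

Answer: 3, 4, 5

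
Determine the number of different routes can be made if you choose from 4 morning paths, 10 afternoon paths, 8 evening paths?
By the multiplication principle: 4 × 10 × 8 = 320.

Answer: 320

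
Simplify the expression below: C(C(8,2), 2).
378

C(8,2) = 28, then C(28, 2) = 378.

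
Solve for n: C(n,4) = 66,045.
37

Solution: C(n,4) = n(n−1)(n−2)(n−3)/4! is increasing in n, and n(n−1)(n−2)(n−3) = 4!·66,045 = 1,585,080 ≈ (n−1.5)^4 gives n ≈ 37.0. Check: C(35,4) = 52,360, C(36,4) = 58,905, C(37,4) = 66,045 ✓. So n = 37.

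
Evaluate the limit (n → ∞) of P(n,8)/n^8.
P(n,8) = n(n-1)···(n-7) ≈ n^8 for large n. Limit = 1.

Answer: 1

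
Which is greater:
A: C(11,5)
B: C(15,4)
B

Solution: A=C(11,5)=462, B=C(15,4)=1,365.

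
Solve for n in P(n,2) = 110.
11

P(n,2) = n(n−1) is increasing in n; n(n−1) ≈ (n−0.5)^2 = 110 gives n ≈ 11.0. Check: P(9,2) = 72, P(10,2) = 90, P(11,2) = 110 ✓. So n = 11.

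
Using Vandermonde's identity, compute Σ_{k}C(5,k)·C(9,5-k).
2,002

Solution: = C(5+9,5) = C(14,5) = 2,002.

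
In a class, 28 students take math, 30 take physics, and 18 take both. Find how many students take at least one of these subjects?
40

Working:
|A∪B| = |A|+|B|-|A∩B| = 28+30-18 = 40.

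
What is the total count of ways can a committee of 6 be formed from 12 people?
C(12,6) = 12! / (6! × (12-6)!)
         = 12! / (6! × 6!)
         = 924
Final answer: 924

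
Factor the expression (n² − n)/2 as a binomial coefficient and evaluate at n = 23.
C(n,2); C(23,2) = 253

Working:
(n² − n)/2 = n(n−1)/2 = C(n,2). At n = 23: C(23,2) = 253.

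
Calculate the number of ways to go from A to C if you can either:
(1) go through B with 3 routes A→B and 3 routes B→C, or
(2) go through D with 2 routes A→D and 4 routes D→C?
17

Working:
Route via B: 3×3=9. Route via D: 2×4=8. Total: 17.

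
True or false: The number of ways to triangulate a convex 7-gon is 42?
True

Reasoning: Triangulations of a convex 7-gon are counted by the Catalan number C_5: C_5 = C(10,5)/(5+1) = 252/6 = 42.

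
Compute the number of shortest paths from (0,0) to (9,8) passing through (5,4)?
8,820

Solution: To (5,4): C(9,5)=126. From there: C(8,4)=70. Total: 8,820.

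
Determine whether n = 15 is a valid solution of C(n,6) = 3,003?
C(15,6) = 15·14·13·12·11·10/6! = 3,603,600/720 = 5,005, which does not equal 3,003.
Final answer: No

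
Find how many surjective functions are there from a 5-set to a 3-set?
150

Solution: Onto functions = 3! × S(5,3)
First compute S(5,3) via recurrence:
Using the Stirling recurrence: S(n,k) = k·S(n-1,k) + S(n-1,k-1)
S(5,3) = 3·S(4,3) + S(4,2)
         = 3·6 + 7
         = 18 + 7
         = 25
Then: 6 × 25 = 150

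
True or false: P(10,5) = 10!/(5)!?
True

Permutation formula P(n,k) = n!/(n-k)!: 10!/5! = 3,628,800/120 = 30,240 = P(10,5). The statement holds.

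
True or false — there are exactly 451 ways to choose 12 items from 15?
False

Solution: C(15,12) = 455 ≠ 451.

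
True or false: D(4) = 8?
Derangements of 4 elements: D(4) = (4-1)·[D(3) + D(2)] = 3·[2 + 1] = 9.
Final answer: False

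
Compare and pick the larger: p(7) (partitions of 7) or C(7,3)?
C(7,3)
Pentagonal recurrence p(n) = p(n−1) + p(n−2) − p(n−5) − p(n−7) + …: p(7) = p(6) + p(5) − p(2) − p(0) = 11 + 7 − 2 − 1 = 15; C(7,3) = 35.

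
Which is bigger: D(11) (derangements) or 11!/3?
D(11)

Solution: D(11) = (11-1)·[D(10) + D(9)] = 10·[1,334,961 + 133,496] = 14,684,570; 11!/3 = 39,916,800/3 = 13,305,600.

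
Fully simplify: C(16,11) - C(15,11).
3,003

Reasoning: C(16,11) - C(15,11) = C(15,10) = 3,003.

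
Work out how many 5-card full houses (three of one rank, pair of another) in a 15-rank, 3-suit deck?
630

Explanation: Triple rank: 15. Triple suits: C(3,3)=1. Pair rank: 14. Pair suits: C(3,2)=3. Total: 630.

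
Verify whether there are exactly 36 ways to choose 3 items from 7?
False

Solution: C(7,3) = 35 ≠ 36.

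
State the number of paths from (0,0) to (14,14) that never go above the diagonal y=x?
2,674,440

Working:
Counted by the Catalan number C_14: C_14 = C(28,14)/(14+1) = 40,116,600/15 = 2,674,440.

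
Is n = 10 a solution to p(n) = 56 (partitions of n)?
No

Pentagonal recurrence p(n) = p(n−1) + p(n−2) − p(n−5) − p(n−7) + …: p(10) = p(9) + p(8) − p(5) − p(3) = 30 + 22 − 7 − 3 = 42, which does not equal 56.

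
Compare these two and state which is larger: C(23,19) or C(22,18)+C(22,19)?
By Pascal's identity: C(23,19) = C(22,18)+C(22,19) = 8,855. Equal.
Final answer: Equal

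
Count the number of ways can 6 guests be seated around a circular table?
120
Circular arrangements: (6-1)! = 120.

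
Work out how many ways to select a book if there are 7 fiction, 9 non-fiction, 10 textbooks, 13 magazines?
39

Reasoning: By the addition principle: 7 + 9 + 10 + 13 = 39.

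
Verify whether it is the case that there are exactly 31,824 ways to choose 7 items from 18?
True

Solution: C(18,7) = 31,824.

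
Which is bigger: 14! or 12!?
14!

Explanation: 14!=87,178,291,200, 12!=479,001,600. 14! > 12!.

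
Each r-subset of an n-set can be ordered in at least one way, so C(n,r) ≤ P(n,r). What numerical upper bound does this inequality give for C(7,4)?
840

Working:
P(7,4) = 7·6·5·4 = 840, so C(7,4) ≤ 840. (The bound is loose by a factor of 4! = 24: C(7,4) = 840/24 = 35.)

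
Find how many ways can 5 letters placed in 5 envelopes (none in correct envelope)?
44
Using D(n) = (n-1)[D(n-1) + D(n-2)]:
D(5) = (5-1) × [D(4) + D(3)]
      = 4 × [9 + 2]
      = 4 × 11
      = 44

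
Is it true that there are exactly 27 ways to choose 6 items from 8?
False

Explanation: C(8,6) = 28 ≠ 27.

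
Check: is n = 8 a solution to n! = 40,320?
Yes
8! = 8·7! = 8·5,040 = 40,320, which equals 40,320.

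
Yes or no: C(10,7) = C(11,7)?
No

LHS = C(10,7) = 120; RHS = C(11,7) = 330. 120 ≠ 330, so the statement does not hold.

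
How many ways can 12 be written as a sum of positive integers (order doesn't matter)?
Pentagonal recurrence p(n) = p(n−1) + p(n−2) − p(n−5) − p(n−7) + …: p(12) = p(11) + p(10) − p(7) − p(5) + p(0) = 56 + 42 − 15 − 7 + 1 = 77.
Final answer: 77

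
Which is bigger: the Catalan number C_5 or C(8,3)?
C(8,3)

Reasoning: C_5 = C(10,5)/(5+1) = 252/6 = 42; C(8,3) = 56.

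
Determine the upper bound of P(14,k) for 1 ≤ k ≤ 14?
87,178,291,200

Explanation: P(14,k) increases in k, so maximum at k = 14: 14! = 87,178,291,200.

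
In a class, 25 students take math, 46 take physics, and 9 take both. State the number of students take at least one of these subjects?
62

Solution: |A∪B| = |A|+|B|-|A∩B| = 25+46-9 = 62.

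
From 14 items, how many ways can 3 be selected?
364

Solution: C(14,3) = 14! / (3! × (14-3)!)
         = 14! / (3! × 11!)
         = 364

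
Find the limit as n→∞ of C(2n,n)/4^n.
C(2n,n) ~ 4^n/√(πn), so C(2n,n)/4^n ~ 1/√(πn) → 0.

Answer: 0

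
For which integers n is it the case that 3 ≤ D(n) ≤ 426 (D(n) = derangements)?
4, 5, 6

Reasoning: Using D(n) = (n−1)[D(n−1) + D(n−2)] with D(1)=0, D(2)=1: D(3)=2; D(4)=9; D(5)=44; D(6)=265; D(7)=1,854. So valid n = 4, 5, 6.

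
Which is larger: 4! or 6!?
6!

Explanation: 4!=24, 6!=720. 6! > 4!.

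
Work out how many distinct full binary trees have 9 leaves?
Using the Catalan number formula: C_n = C(2n, n) / (n+1)
C_8 = C(16, 8) / (8+1)
     = 12870 / 9
     = 1,430
Final answer: 1,430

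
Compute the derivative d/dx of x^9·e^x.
(9x^8 + x^9)e^x

Product rule: d/dx[x^9]·e^x + x^9·d/dx[e^x] = 9x^{8}e^x + x^9e^x.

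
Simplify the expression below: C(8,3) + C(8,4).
126

Explanation: By Pascal's identity: C(9,4) = 126.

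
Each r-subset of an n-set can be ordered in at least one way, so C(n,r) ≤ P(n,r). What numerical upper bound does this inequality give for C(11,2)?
110

P(11,2) = 11·10 = 110, so C(11,2) ≤ 110. (The bound is loose by a factor of 2! = 2: C(11,2) = 110/2 = 55.)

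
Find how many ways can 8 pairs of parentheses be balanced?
Using the Catalan number formula: C_n = C(2n, n) / (n+1)
C_8 = C(16, 8) / (8+1)
     = 12870 / 9
     = 1,430
Final answer: 1,430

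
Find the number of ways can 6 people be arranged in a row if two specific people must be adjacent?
Treat pair as unit: (6-1)! arrangements × 2 internal orders = 240.
Final answer: 240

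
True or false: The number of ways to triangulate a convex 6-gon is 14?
True

Triangulations of a convex 6-gon are counted by the Catalan number C_4: C_4 = C(8,4)/(4+1) = 70/5 = 14.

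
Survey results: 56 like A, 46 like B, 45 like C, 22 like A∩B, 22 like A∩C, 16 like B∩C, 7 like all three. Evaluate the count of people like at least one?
|A∪B∪C| = 56+46+45-22-22-16+7 = 94.

Answer: 94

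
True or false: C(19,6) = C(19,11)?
False

C(19,6) = 27,132 but C(19,11) = 75,582; symmetry gives C(19,6) = C(19,13), not C(19,11).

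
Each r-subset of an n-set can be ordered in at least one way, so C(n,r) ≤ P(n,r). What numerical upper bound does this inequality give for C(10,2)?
90

Reasoning: P(10,2) = 10·9 = 90, so C(10,2) ≤ 90. (The bound is loose by a factor of 2! = 2: C(10,2) = 90/2 = 45.)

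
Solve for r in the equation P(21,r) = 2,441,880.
5
P(21,r) = 21·20·…·(21−r+1), a product of r factors. Multiplying down from 21: 21 = 21; 21·20 = 420; 21·20·19 = 7,980; 21·20·19·18 = 143,640; 21·20·19·18·17 = 2,441,880 ✓ (5 factors). So r = 5.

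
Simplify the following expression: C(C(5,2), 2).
45

Working:
C(5,2) = 10, then C(10, 2) = 45.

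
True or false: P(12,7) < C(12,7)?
P(12,7) = 3,991,680 and C(12,7) = 792; P(n,r) = r! × C(n,r) so P > C whenever r ≥ 2.

Answer: False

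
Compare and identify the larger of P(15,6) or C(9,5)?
P(15,6)=3,603,600, C(9,5)=126.
Final answer: P(15,6)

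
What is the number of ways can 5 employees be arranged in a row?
120

Working:
Arrangements of 5 distinct objects: 5! = 120.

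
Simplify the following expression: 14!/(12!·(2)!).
91
This is C(14,12) = 91.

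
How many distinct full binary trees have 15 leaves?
2,674,440
Using the Catalan number formula: C_n = C(2n, n) / (n+1)
C_14 = C(28, 14) / (14+1)
     = 40116600 / 15
     = 2,674,440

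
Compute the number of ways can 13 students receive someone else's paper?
Using D(n) = (n-1)[D(n-1) + D(n-2)]:
D(13) = (13-1) × [D(12) + D(11)]
      = 12 × [176214841 + 14684570]
      = 12 × 190899411
      = 2,290,792,932
Final answer: 2,290,792,932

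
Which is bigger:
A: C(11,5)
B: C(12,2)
A

Reasoning: A=C(11,5)=462, B=C(12,2)=66.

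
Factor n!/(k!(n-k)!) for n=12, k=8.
C(12,8) = 495
This is the binomial coefficient C(12,8) = 495.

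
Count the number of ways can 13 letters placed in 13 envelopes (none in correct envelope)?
2,290,792,932

Working:
Using D(n) = (n-1)[D(n-1) + D(n-2)]:
D(13) = (13-1) × [D(12) + D(11)]
      = 12 × [176214841 + 14684570]
      = 12 × 190899411
      = 2,290,792,932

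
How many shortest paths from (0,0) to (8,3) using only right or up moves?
165

Explanation: Choose 8 rights from 11 moves: C(11,8) = 165.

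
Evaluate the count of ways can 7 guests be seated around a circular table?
720

Working:
Circular arrangements: (7-1)! = 720.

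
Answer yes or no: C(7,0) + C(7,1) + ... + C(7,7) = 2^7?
Yes

Reasoning: Binomial theorem with x = y = 1: Σ C(7,i) = (1+1)^7 = 2^7 = 128. The statement holds.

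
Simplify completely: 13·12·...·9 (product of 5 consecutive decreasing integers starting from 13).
154,440

Working:
This is P(13,5) = 13!/(8)! = 154,440.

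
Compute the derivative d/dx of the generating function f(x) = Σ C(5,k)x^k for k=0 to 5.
Term-by-term differentiation gives Σ k·C(5,k)x^{k-1} for k=1 to 5.

Answer: Σ k·C(5,k)x^(k-1) for k=1 to 5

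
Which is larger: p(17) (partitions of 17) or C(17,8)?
C(17,8)

Explanation: Pentagonal recurrence p(n) = p(n−1) + p(n−2) − p(n−5) − p(n−7) + …: p(17) = p(16) + p(15) − p(12) − p(10) + p(5) + p(2) = 231 + 176 − 77 − 42 + 7 + 2 = 297; C(17,8) = 24,310.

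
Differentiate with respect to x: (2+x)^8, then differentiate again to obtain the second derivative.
56(2+x)^6
First derivative: 8(2+x)^{7}. Second derivative: 8·7·(2+x)^{6} = 56(2+x)^{6}.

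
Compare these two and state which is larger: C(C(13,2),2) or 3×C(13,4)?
C(C(13,2),2)

Reasoning: C(C(13,2),2)=3,003, 3×C(13,4)=2,145.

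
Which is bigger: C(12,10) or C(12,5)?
C(12,5)

Working:
C(12,10)=66, C(12,5)=792.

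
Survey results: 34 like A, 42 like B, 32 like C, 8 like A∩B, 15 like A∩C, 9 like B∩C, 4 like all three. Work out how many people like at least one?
80

Solution: |A∪B∪C| = 34+42+32-8-15-9+4 = 80.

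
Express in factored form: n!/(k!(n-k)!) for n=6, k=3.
This is the binomial coefficient C(6,3) = 20.
Final answer: C(6,3) = 20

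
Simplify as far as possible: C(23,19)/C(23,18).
5/19
C(n,k+1)/C(n,k) = (n−k)/(k+1). Here (23−18)/(18+1) = 5/19 = 5/19.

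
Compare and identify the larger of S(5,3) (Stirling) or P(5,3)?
P(5,3)

Reasoning: S(5,3) = 3·S(4,3) + S(4,2) = 3·6 + 7 = 25; P(5,3) = 60.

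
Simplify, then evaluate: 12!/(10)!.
This equals 12×11 = 132.

Answer: 132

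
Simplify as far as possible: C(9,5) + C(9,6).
210
By Pascal's identity: C(10,6) = 210.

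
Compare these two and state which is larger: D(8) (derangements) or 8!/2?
8!/2

Solution: D(8) = (8-1)·[D(7) + D(6)] = 7·[1,854 + 265] = 14,833; 8!/2 = 40,320/2 = 20,160.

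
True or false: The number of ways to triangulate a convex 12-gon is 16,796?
True

Solution: Triangulations of a convex 12-gon are counted by the Catalan number C_10: C_10 = C(20,10)/(10+1) = 184,756/11 = 16,796.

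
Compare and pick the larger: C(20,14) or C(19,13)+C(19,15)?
C(20,14)
C(20,14)=38,760; C(19,13)+C(19,15)=27,132+3,876=31,008.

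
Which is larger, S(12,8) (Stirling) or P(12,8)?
P(12,8)
S(12,8) = 8·S(11,8) + S(11,7) = 8·11,880 + 63,987 = 159,027; P(12,8) = 19,958,400.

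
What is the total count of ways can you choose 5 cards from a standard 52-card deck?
2,598,960

Reasoning: C(52,5) = 2,598,960.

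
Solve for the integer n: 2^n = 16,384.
16,384 = 1,024 × 16 = 2^10 × 2^4 = 2^14, so n = 14.
Final answer: 14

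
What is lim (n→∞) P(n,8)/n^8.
P(n,8) = n(n-1)···(n-7) ≈ n^8 for large n. Limit = 1.

Answer: 1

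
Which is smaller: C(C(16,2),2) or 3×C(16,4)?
3×C(16,4)

Explanation: C(C(16,2),2)=7,140, 3×C(16,4)=5,460.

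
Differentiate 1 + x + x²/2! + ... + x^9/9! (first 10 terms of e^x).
1 + x + x²/2! + ... + x^8/8!

Differentiating term by term gives the first 9 terms of e^x.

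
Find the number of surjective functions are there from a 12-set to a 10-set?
Onto functions = 10! × S(12,10)
First compute S(12,10) via recurrence:
Using the Stirling recurrence: S(n,k) = k·S(n-1,k) + S(n-1,k-1)
S(12,10) = 10·S(11,10) + S(11,9)
         = 10·55 + 1155
         = 550 + 1155
         = 1,705
Then: 3628800 × 1705 = 6,187,104,000
Final answer: 6,187,104,000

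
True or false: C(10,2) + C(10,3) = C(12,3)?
False

Explanation: Pascal's identity gives C(11,3) = 165, whereas C(12,3) = 220.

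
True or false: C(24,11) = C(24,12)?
False

Solution: C(24,11) = 2,496,144 but C(24,12) = 2,704,156; symmetry gives C(24,11) = C(24,13), not C(24,12).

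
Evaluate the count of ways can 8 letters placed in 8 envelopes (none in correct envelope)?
14,833

Solution: Using D(n) = (n-1)[D(n-1) + D(n-2)]:
D(8) = (8-1) × [D(7) + D(6)]
      = 7 × [1854 + 265]
      = 7 × 2119
      = 14,833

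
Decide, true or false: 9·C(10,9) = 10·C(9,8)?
True

Working:
Absorption identity k·C(n,k) = n·C(n-1,k-1). LHS = 9·10 = 90; RHS = 10·9 = 90.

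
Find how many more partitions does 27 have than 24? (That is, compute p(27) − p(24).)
Pentagonal recurrence p(n) = p(n−1) + p(n−2) − p(n−5) − p(n−7) + …: p(27) = p(26) + p(25) − p(22) − p(20) + p(15) + p(12) − p(5) − p(1) = 2,436 + 1,958 − 1,002 − 627 + 176 + 77 − 7 − 1 = 3,010.
p(24) = p(23) + p(22) − p(19) − p(17) + p(12) + p(9) − p(2) = 1,255 + 1,002 − 490 − 297 + 77 + 30 − 2 = 1,575.
Difference = 3,010 − 1,575 = 1,435.
Final answer: 1,435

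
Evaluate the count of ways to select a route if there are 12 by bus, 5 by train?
17

Explanation: By the addition principle: 12 + 5 = 17.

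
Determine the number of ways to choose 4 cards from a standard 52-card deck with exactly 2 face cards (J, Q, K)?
51,480

Working:
12 face cards and 40 non-face cards: C(12,2) × C(40,2) = 66 × 780 = 51,480.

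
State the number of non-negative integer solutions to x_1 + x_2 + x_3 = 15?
136

Reasoning: C(15+3-1, 3-1) = 136.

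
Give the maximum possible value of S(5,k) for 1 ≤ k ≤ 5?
25

Working:
Row S(5,k) for k = 1..5 (via S(n,k) = k·S(n−1,k) + S(n−1,k−1)): 1, 15, 25, 10, 1. The row is unimodal; maximum at k = 3: 25.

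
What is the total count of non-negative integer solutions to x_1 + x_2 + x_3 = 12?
C(12+3-1, 3-1) = 91.

Answer: 91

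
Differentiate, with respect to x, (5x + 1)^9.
45(5x + 1)^8

Chain rule: 9(5x+1)^{8} × 5 = 45(5x+1)^{8}.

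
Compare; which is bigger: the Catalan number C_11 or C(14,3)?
C_11 = C(22,11)/(11+1) = 705,432/12 = 58,786; C(14,3) = 364.

Answer: C_11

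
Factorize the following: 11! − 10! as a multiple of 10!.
11! − 10! = 11·10! − 10! = (11 − 1)·10! = 10 × 10! = 36,288,000.

Answer: 10 × 10! = 36,288,000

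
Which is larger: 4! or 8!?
8!

Reasoning: 4!=24, 8!=40,320. 8! > 4!.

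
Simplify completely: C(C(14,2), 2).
4,095
C(14,2) = 91, then C(91, 2) = 4,095.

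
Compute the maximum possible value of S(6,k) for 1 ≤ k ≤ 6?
Row S(6,k) for k = 1..6 (via S(n,k) = k·S(n−1,k) + S(n−1,k−1)): 1, 31, 90, 65, 15, 1. The row is unimodal; maximum at k = 3: 90.
Final answer: 90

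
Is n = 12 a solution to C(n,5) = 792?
Yes

Working:
C(12,5) = 12·11·10·9·8/5! = 95,040/120 = 792, which equals 792.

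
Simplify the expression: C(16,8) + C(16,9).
24,310

Working:
By Pascal's identity: C(17,9) = 24,310.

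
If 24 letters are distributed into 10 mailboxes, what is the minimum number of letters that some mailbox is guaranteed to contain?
3

Pigeonhole: ⌈24/10⌉ = 3.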